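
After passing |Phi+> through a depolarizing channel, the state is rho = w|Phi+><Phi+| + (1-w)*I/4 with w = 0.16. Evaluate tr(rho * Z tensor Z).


|Phi+> = (|00> + |11>)/sqrt(2)
For the pure Bell state, <Z_A Z_B> = +1 (Bell-state Pauli correlator).
The maximally-mixed part I/4 has tr(I/4 * P tensor P) = 0 for any traceless Pauli P.
So <Z_A Z_B>_rho = w * (+1) + (1 - w) * 0
= 0.16 * (+1)
= 0.1600

0.1600


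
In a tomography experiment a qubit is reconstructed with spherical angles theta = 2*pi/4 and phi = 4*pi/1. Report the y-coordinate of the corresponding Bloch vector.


theta = 1.5708, phi = 12.5664
r_y = sin(theta)*sin(phi) = 1.0000 * 0.0000
r_y = 0.0000

0.0000


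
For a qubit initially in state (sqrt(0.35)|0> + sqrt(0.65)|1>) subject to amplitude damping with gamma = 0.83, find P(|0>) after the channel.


For amplitude damping with parameter gamma on state sqrt(a)|0> + sqrt(b)|1>:
alpha^2 = 0.35, beta^2 = 0.65
P(|0>) = alpha^2 + gamma * beta^2
= 0.35 + 0.83 * 0.65
= 0.35 + 0.5395
= 0.8895

0.8895


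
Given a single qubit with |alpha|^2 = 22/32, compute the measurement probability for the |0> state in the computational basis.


|alpha|^2 = 22/32 = 0.6875
|beta|^2 = 1 - 22/32 = 10/32 = 0.3125
P(|0>) = |alpha|^2 = 0.6875

0.6875


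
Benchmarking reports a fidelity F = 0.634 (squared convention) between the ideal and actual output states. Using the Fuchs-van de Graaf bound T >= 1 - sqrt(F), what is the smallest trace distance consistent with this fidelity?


Fuchs-van de Graaf (squared-fidelity convention): 1 - sqrt(F) <= T <= sqrt(1 - F).
Lower bound: T >= 1 - sqrt(F)
sqrt(F) = sqrt(0.634) = 0.7962
T >= 1 - 0.7962
T >= 0.2038

0.2038


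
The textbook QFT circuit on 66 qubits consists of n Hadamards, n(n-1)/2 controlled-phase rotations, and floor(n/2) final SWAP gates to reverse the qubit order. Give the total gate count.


Hadamard gates: 66
Controlled rotations: n*(n-1)/2 = 66*65/2 = 2145
SWAP gates: floor(n/2) = floor(66/2) = 33
Total = 66 + 2145 + 33
= 2244

2244


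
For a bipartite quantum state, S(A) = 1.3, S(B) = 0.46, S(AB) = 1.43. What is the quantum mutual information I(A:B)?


I(A:B) = S(A) + S(B) - S(AB)
= 1.3 + 0.46 - 1.43
= 0.3300

0.3300


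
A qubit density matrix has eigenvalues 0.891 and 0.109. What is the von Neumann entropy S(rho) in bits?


S = -p*log2(p) - (1-p)*log2(1-p)
p = 0.8910, 1-p = 0.1090
= -0.8910 * log2(0.8910) - 0.1090 * log2(0.1090)
= -(-0.1484) - (-0.3485)
= 0.4969

0.4969


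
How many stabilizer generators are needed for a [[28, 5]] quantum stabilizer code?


For an [[n,k]] stabilizer code:
Number of stabilizer generators = n - k
= 28 - 5
= 23

23


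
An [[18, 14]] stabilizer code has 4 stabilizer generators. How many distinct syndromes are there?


Each stabilizer generator gives a binary (+1 or -1) measurement outcome.
With 4 independent generators:
Total syndromes = 2^4
= 16

16


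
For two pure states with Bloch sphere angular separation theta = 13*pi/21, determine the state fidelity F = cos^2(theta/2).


For states separated by angle theta on Bloch sphere:
F = cos^2(theta/2)
theta = 13*pi/21 = 1.9448
theta/2 = 0.9724
cos(theta/2) = 0.5633
F = 0.3173

0.3173


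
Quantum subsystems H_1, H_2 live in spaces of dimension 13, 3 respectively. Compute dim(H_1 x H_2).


dim(H_1 x H_2) = 13 * 3
= 39

39


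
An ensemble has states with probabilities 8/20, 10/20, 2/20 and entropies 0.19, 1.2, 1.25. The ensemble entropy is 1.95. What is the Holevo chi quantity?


chi = S(rho) - sum_i p_i * S(rho_i)
Weighted entropy = 8/20 * 0.19 + 10/20 * 1.2 + 2/20 * 1.25
= 0.8010
chi = 1.95 - 0.8010
= 1.1490

1.1490


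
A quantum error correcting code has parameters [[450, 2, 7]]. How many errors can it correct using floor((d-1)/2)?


Code parameters: [[450, 2, 7]], distance d = 7.
Number of correctable errors = floor((d-1)/2)
= floor((7 - 1)/2)
= floor(6/2)
= 3

3


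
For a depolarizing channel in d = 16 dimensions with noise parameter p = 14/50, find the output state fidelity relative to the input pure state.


F = (1-p) + p/d
= (1 - 0.2800) + 0.2800/16
= 0.7200 + 0.0175
= 0.7375

0.7375


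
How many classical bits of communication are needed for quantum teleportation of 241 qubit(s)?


Quantum teleportation requires 2 classical bits per qubit teleported.
241 qubit(s) -> 2 * 241 = 482 classical bits

482


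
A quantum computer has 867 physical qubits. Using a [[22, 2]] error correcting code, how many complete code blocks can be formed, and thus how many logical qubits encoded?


Each code block uses 22 physical qubits for 2 logical qubit(s).
Number of complete blocks = floor(867 / 22) = 39
Logical qubits = 39 * 2
= 78

78


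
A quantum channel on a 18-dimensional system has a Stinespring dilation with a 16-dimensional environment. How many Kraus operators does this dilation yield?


Tracing out the environment in an orthonormal basis {|i>_E} gives Kraus operators K_i = <i|_E U |0>_E.
Number of Kraus operators = dim(H_env) = d_env
= 16

16


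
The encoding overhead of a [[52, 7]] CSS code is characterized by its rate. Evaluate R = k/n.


Code rate R = k/n
= 7/52
= 0.1346

0.1346


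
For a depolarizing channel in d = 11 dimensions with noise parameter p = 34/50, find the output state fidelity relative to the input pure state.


F = (1-p) + p/d
= (1 - 0.6800) + 0.6800/11
= 0.3200 + 0.0618
= 0.3818

0.3818


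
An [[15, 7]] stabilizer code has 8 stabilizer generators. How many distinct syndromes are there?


Each stabilizer generator gives a binary (+1 or -1) measurement outcome.
With 8 independent generators:
Total syndromes = 2^8
= 256

256


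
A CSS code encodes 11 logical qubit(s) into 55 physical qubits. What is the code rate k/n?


Code rate R = k/n
= 11/55
= 0.2000

0.2000


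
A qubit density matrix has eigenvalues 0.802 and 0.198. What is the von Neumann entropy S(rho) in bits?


S = -p*log2(p) - (1-p)*log2(1-p)
p = 0.8020, 1-p = 0.1980
= -0.8020 * log2(0.8020) - 0.1980 * log2(0.1980)
= -(-0.2553) - (-0.4626)
= 0.7179

0.7179


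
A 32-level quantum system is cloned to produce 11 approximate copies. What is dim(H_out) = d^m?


Output space = H^(tensor 11) where dim(H) = 32
dim = 32^11
= 1024 (after 2 factors)
= 32768 (after 3 factors)
= 1048576 (after 4 factors)
= 33554432 (after 5 factors)
= 1073741824 (after 6 factors)
= 34359738368 (after 7 factors)
= 1099511627776 (after 8 factors)
= 35184372088832 (after 9 factors)
= 1125899906842624 (after 10 factors)
= 36028797018963968 (after 11 factors)
= 36028797018963968

36028797018963968


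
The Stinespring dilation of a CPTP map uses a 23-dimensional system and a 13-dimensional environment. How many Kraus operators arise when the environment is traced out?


Tracing out the environment in an orthonormal basis {|i>_E} gives Kraus operators K_i = <i|_E U |0>_E.
Number of Kraus operators = dim(H_env) = d_env
= 13

13


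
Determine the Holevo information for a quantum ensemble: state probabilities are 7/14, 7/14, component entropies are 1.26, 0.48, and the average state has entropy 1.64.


chi = S(rho) - sum_i p_i * S(rho_i)
Weighted entropy = 7/14 * 1.26 + 7/14 * 0.48
= 0.8700
chi = 1.64 - 0.8700
= 0.7700

0.7700


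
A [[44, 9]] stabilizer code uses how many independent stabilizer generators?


For an [[n,k]] stabilizer code:
Number of stabilizer generators = n - k
= 44 - 9
= 35

35


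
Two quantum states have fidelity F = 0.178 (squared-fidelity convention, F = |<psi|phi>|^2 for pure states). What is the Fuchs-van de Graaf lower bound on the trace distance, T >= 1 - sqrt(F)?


Fuchs-van de Graaf (squared-fidelity convention): 1 - sqrt(F) <= T <= sqrt(1 - F).
Lower bound: T >= 1 - sqrt(F)
sqrt(F) = sqrt(0.178) = 0.4219
T >= 1 - 0.4219
T >= 0.5781

0.5781


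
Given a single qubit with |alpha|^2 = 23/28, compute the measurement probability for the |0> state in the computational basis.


|alpha|^2 = 23/28 = 0.8214
|beta|^2 = 1 - 23/28 = 5/28 = 0.1786
P(|0>) = |alpha|^2 = 0.8214

0.8214


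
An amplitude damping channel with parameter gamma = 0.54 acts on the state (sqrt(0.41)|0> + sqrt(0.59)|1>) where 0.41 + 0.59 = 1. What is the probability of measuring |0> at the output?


For amplitude damping with parameter gamma on state sqrt(a)|0> + sqrt(b)|1>:
alpha^2 = 0.41, beta^2 = 0.59
P(|0>) = alpha^2 + gamma * beta^2
= 0.41 + 0.54 * 0.59
= 0.41 + 0.3186
= 0.7286

0.7286


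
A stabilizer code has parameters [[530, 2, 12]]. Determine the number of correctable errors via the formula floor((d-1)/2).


Code parameters: [[530, 2, 12]], distance d = 12.
Number of correctable errors = floor((d-1)/2)
= floor((12 - 1)/2)
= floor(11/2)
= 5

5


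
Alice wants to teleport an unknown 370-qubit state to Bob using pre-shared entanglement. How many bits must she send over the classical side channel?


Quantum teleportation requires 2 classical bits per qubit teleported.
370 qubit(s) -> 2 * 370 = 740 classical bits

740


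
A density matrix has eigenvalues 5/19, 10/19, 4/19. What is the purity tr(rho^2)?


tr(rho^2) = sum of eigenvalues squared
= (5/19)^2 + (10/19)^2 + (4/19)^2
= (25 + 100 + 16) / 361
= 141/361
= 0.3906

0.3906


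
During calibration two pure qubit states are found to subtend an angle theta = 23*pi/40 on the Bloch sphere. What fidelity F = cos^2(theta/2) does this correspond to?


For states separated by angle theta on Bloch sphere:
F = cos^2(theta/2)
theta = 23*pi/40 = 1.8064
theta/2 = 0.9032
cos(theta/2) = 0.6191
F = 0.3833

0.3833


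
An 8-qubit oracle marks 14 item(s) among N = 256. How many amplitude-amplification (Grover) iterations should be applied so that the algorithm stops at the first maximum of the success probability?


After j Grover iterations the success probability is P(j) = sin^2((2j+1)*theta), where sin(theta) = sqrt(k/N).
N = 2^8 = 256, k = 14
sin(theta) = sqrt(k/N) = 0.2338535867
theta = arcsin(sqrt(k/N)) = 0.2360392927 rad
P(j) reaches its first maximum when (2j+1)*theta is as close as possible to pi/2, i.e. j = round(pi/(4*theta) - 1/2).
pi/(4*theta) - 1/2 = 2.8274
(For comparison, the common estimate pi/4 * sqrt(N/k) = 3.3585; the exact maximiser is used here.)
Optimal iterations = 3

3


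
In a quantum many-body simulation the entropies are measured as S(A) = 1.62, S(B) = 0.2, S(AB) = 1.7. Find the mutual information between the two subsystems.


I(A:B) = S(A) + S(B) - S(AB)
= 1.62 + 0.2 - 1.7
= 0.1200

0.1200


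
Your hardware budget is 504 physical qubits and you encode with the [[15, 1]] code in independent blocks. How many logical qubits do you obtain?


Each code block uses 15 physical qubits for 1 logical qubit(s).
Number of complete blocks = floor(504 / 15) = 33
Logical qubits = 33 * 1
= 33

33


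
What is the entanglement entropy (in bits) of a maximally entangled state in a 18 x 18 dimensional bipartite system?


For a maximally entangled state in d x d:
S = log2(d) = log2(18)
= 4.1699

4.1699


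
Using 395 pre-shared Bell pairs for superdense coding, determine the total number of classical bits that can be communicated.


Superdense coding allows 2 classical bits per shared entangled pair.
395 pair(s) -> 2 * 395 = 790 classical bits

790


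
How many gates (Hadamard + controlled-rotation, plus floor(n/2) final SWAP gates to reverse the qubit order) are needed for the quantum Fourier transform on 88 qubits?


Hadamard gates: 88
Controlled rotations: n*(n-1)/2 = 88*87/2 = 3828
SWAP gates: floor(n/2) = floor(88/2) = 44
Total = 88 + 3828 + 44
= 3960

3960


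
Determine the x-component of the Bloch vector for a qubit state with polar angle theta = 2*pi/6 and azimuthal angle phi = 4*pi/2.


theta = 1.0472, phi = 6.2832
r_x = sin(theta)*cos(phi) = 0.8660 * 1.0000
r_x = 0.8660

0.8660


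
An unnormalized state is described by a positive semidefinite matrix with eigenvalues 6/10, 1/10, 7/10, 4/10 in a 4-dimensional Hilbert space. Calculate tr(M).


tr(M) = sum of eigenvalues
= 6/10 + 1/10 + 7/10 + 4/10
= 18/10
= 1.8000

1.8000


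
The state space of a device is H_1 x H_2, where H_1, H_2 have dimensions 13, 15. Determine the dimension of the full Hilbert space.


dim(H_1 x H_2) = 13 * 15
= 195

195


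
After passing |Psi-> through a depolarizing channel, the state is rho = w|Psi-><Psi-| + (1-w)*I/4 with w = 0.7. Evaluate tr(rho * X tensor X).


|Psi-> = (|01> - |10>)/sqrt(2)
For the pure Bell state, <X_A X_B> = -1 (Bell-state Pauli correlator).
The maximally-mixed part I/4 has tr(I/4 * P tensor P) = 0 for any traceless Pauli P.
So <X_A X_B>_rho = w * (-1) + (1 - w) * 0
= 0.7 * (-1)
= -0.7000

-0.7000


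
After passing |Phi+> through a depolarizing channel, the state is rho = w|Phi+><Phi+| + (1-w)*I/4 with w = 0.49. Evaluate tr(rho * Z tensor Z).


|Phi+> = (|00> + |11>)/sqrt(2)
For the pure Bell state, <Z_A Z_B> = +1 (Bell-state Pauli correlator).
The maximally-mixed part I/4 has tr(I/4 * P tensor P) = 0 for any traceless Pauli P.
So <Z_A Z_B>_rho = w * (+1) + (1 - w) * 0
= 0.49 * (+1)
= 0.4900

0.4900


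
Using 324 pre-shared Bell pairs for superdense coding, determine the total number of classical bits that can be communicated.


Superdense coding allows 2 classical bits per shared entangled pair.
324 pair(s) -> 2 * 324 = 648 classical bits

648


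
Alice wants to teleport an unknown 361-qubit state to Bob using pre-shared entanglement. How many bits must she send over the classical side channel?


Quantum teleportation requires 2 classical bits per qubit teleported.
361 qubit(s) -> 2 * 361 = 722 classical bits

722


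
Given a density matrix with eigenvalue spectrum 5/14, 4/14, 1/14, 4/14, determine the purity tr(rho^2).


tr(rho^2) = sum of eigenvalues squared
= (5/14)^2 + (4/14)^2 + (1/14)^2 + (4/14)^2
= (25 + 16 + 1 + 16) / 196
= 58/196
= 0.2959

0.2959


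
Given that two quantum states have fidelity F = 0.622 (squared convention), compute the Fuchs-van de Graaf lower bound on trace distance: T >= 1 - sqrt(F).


Fuchs-van de Graaf (squared-fidelity convention): 1 - sqrt(F) <= T <= sqrt(1 - F).
Lower bound: T >= 1 - sqrt(F)
sqrt(F) = sqrt(0.622) = 0.7887
T >= 1 - 0.7887
T >= 0.2113

0.2113


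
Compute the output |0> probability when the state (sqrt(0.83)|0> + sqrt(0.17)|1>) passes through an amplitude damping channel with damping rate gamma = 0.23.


For amplitude damping with parameter gamma on state sqrt(a)|0> + sqrt(b)|1>:
alpha^2 = 0.83, beta^2 = 0.17
P(|0>) = alpha^2 + gamma * beta^2
= 0.83 + 0.23 * 0.17
= 0.83 + 0.0391
= 0.8691

0.8691


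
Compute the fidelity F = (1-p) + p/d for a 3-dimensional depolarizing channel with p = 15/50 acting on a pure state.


F = (1-p) + p/d
= (1 - 0.3000) + 0.3000/3
= 0.7000 + 0.1000
= 0.8000

0.8000


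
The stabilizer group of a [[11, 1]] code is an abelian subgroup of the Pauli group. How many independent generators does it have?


For an [[n,k]] stabilizer code:
Number of stabilizer generators = n - k
= 11 - 1
= 10

10


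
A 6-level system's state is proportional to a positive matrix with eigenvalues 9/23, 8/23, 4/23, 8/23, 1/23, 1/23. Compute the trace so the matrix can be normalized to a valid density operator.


tr(M) = sum of eigenvalues
= 9/23 + 8/23 + 4/23 + 8/23 + 1/23 + 1/23
= 31/23
= 1.3478

1.3478


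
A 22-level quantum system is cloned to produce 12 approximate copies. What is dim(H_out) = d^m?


Output space = H^(tensor 12) where dim(H) = 22
dim = 22^12
= 484 (after 2 factors)
= 10648 (after 3 factors)
= 234256 (after 4 factors)
= 5153632 (after 5 factors)
= 113379904 (after 6 factors)
= 2494357888 (after 7 factors)
= 54875873536 (after 8 factors)
= 1207269217792 (after 9 factors)
= 26559922791424 (after 10 factors)
= 584318301411328 (after 11 factors)
= 12855002631049216 (after 12 factors)
= 12855002631049216

12855002631049216


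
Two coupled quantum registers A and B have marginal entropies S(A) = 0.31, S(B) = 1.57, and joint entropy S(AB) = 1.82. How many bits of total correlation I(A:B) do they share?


I(A:B) = S(A) + S(B) - S(AB)
= 0.31 + 1.57 - 1.82
= 0.0600

0.0600


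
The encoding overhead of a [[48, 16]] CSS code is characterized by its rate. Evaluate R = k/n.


Code rate R = k/n
= 16/48
= 0.3333

0.3333


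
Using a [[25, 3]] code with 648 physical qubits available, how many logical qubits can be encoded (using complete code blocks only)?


Each code block uses 25 physical qubits for 3 logical qubit(s).
Number of complete blocks = floor(648 / 25) = 25
Logical qubits = 25 * 3
= 75

75


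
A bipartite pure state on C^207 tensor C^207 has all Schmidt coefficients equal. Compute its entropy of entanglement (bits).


For a maximally entangled state in d x d:
S = log2(d) = log2(207)
= 7.6935

7.6935


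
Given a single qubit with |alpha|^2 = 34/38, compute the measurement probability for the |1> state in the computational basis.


|alpha|^2 = 34/38 = 0.8947
|beta|^2 = 1 - 34/38 = 4/38 = 0.1053
P(|1>) = |beta|^2 = 0.1053

0.1053


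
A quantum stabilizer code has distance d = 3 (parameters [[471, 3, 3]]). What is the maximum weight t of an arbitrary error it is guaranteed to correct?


Code parameters: [[471, 3, 3]], distance d = 3.
Number of correctable errors = floor((d-1)/2)
= floor((3 - 1)/2)
= floor(2/2)
= 1

1


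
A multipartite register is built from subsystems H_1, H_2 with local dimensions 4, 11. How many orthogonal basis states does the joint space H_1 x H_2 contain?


dim(H_1 x H_2) = 4 * 11
= 44

44


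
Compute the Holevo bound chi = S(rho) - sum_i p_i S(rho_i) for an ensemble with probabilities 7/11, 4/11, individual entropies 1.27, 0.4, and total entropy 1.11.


chi = S(rho) - sum_i p_i * S(rho_i)
Weighted entropy = 7/11 * 1.27 + 4/11 * 0.4
= 0.9536
chi = 1.11 - 0.9536
= 0.1564

0.1564


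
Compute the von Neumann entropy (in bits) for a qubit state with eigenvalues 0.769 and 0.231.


S = -p*log2(p) - (1-p)*log2(1-p)
p = 0.7690, 1-p = 0.2310
= -0.7690 * log2(0.7690) - 0.2310 * log2(0.2310)
= -(-0.2914) - (-0.4883)
= 0.7798

0.7798


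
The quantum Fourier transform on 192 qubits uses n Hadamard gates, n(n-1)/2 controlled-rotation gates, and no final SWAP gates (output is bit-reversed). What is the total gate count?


Hadamard gates: 192
Controlled rotations: n*(n-1)/2 = 192*191/2 = 18336
SWAP gates: 0 (omitted)
Total = 192 + 18336
= 18528

18528


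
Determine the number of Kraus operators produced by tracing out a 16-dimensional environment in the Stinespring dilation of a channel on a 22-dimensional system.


Tracing out the environment in an orthonormal basis {|i>_E} gives Kraus operators K_i = <i|_E U |0>_E.
Number of Kraus operators = dim(H_env) = d_env
= 16

16


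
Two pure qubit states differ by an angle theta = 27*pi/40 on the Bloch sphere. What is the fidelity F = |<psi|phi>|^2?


For states separated by angle theta on Bloch sphere:
F = cos^2(theta/2)
theta = 27*pi/40 = 2.1206
theta/2 = 1.0603
cos(theta/2) = 0.4886
F = 0.2388

0.2388


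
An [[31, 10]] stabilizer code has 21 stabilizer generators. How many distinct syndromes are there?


Each stabilizer generator gives a binary (+1 or -1) measurement outcome.
With 21 independent generators:
Total syndromes = 2^21
= 2097152

2097152


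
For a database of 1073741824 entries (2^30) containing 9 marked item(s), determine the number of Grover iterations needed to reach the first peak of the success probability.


After j Grover iterations the success probability is P(j) = sin^2((2j+1)*theta), where sin(theta) = sqrt(k/N).
N = 2^30 = 1073741824, k = 9
sin(theta) = sqrt(k/N) = 9.155273438e-05
theta = arcsin(sqrt(k/N)) = 9.15527345e-05 rad
P(j) reaches its first maximum when (2j+1)*theta is as close as possible to pi/2, i.e. j = round(pi/(4*theta) - 1/2).
pi/(4*theta) - 1/2 = 8578.1423
(For comparison, the common estimate pi/4 * sqrt(N/k) = 8578.6423; the exact maximiser is used here.)
Optimal iterations = 8578

8578


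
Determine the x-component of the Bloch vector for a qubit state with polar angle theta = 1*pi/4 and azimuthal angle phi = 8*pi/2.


theta = 0.7854, phi = 12.5664
r_x = sin(theta)*cos(phi) = 0.7071 * 1.0000
r_x = 0.7071

0.7071


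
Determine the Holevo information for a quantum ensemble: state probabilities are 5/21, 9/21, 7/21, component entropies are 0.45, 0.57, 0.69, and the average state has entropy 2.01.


chi = S(rho) - sum_i p_i * S(rho_i)
Weighted entropy = 5/21 * 0.45 + 9/21 * 0.57 + 7/21 * 0.69
= 0.5814
chi = 2.01 - 0.5814
= 1.4286

1.4286


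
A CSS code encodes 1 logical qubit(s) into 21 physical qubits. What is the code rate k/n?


Code rate R = k/n
= 1/21
= 0.0476

0.0476


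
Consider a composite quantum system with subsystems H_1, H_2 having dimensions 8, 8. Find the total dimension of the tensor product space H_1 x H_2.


dim(H_1 x H_2) = 8 * 8
= 64

64


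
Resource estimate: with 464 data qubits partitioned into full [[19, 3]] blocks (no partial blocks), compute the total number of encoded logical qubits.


Each code block uses 19 physical qubits for 3 logical qubit(s).
Number of complete blocks = floor(464 / 19) = 24
Logical qubits = 24 * 3
= 72

72


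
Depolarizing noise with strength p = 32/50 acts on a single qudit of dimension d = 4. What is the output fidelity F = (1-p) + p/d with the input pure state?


F = (1-p) + p/d
= (1 - 0.6400) + 0.6400/4
= 0.3600 + 0.1600
= 0.5200

0.5200


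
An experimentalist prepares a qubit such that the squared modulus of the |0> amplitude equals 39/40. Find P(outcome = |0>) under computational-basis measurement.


|alpha|^2 = 39/40 = 0.9750
|beta|^2 = 1 - 39/40 = 1/40 = 0.0250
P(|0>) = |alpha|^2 = 0.9750

0.9750


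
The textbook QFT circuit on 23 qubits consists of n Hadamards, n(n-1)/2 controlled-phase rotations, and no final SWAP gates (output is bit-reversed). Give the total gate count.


Hadamard gates: 23
Controlled rotations: n*(n-1)/2 = 23*22/2 = 253
SWAP gates: 0 (omitted)
Total = 23 + 253
= 276

276


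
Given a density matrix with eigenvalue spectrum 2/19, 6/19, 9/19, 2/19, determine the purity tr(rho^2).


tr(rho^2) = sum of eigenvalues squared
= (2/19)^2 + (6/19)^2 + (9/19)^2 + (2/19)^2
= (4 + 36 + 81 + 4) / 361
= 125/361
= 0.3463

0.3463


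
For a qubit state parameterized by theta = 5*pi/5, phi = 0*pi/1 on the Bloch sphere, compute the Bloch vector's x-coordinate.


theta = 3.1416, phi = 0.0000
r_x = sin(theta)*cos(phi) = 0.0000 * 1.0000
r_x = 0.0000

0.0000


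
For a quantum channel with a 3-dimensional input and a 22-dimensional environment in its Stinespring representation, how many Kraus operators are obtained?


Tracing out the environment in an orthonormal basis {|i>_E} gives Kraus operators K_i = <i|_E U |0>_E.
Number of Kraus operators = dim(H_env) = d_env
= 22

22


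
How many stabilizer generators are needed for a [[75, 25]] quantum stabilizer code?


For an [[n,k]] stabilizer code:
Number of stabilizer generators = n - k
= 75 - 25
= 50

50


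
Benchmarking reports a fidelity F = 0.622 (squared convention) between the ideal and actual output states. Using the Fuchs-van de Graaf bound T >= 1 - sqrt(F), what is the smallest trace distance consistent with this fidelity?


Fuchs-van de Graaf (squared-fidelity convention): 1 - sqrt(F) <= T <= sqrt(1 - F).
Lower bound: T >= 1 - sqrt(F)
sqrt(F) = sqrt(0.622) = 0.7887
T >= 1 - 0.7887
T >= 0.2113

0.2113


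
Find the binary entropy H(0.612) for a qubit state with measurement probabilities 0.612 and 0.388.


S = -p*log2(p) - (1-p)*log2(1-p)
p = 0.6120, 1-p = 0.3880
= -0.6120 * log2(0.6120) - 0.3880 * log2(0.3880)
= -(-0.4335) - (-0.5300)
= 0.9635

0.9635


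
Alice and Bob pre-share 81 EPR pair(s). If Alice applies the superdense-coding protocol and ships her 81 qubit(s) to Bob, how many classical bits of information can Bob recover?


Superdense coding allows 2 classical bits per shared entangled pair.
81 pair(s) -> 2 * 81 = 162 classical bits

162


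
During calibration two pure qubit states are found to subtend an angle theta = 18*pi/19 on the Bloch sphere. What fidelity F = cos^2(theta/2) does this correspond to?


For states separated by angle theta on Bloch sphere:
F = cos^2(theta/2)
theta = 18*pi/19 = 2.9762
theta/2 = 1.4881
cos(theta/2) = 0.0826
F = 0.0068

0.0068


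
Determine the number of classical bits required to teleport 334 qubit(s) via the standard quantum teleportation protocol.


Quantum teleportation requires 2 classical bits per qubit teleported.
334 qubit(s) -> 2 * 334 = 668 classical bits

668


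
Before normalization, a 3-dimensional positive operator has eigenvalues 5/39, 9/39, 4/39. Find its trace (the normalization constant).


tr(M) = sum of eigenvalues
= 5/39 + 9/39 + 4/39
= 18/39
= 0.4615

0.4615


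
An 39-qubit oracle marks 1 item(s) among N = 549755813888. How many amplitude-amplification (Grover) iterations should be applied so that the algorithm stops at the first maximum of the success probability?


After j Grover iterations the success probability is P(j) = sin^2((2j+1)*theta), where sin(theta) = sqrt(k/N).
N = 2^39 = 549755813888, k = 1
sin(theta) = sqrt(k/N) = 1.348699152e-06
theta = arcsin(sqrt(k/N)) = 1.348699152e-06 rad
P(j) reaches its first maximum when (2j+1)*theta is as close as possible to pi/2, i.e. j = round(pi/(4*theta) - 1/2).
pi/(4*theta) - 1/2 = 582337.0525
(For comparison, the common estimate pi/4 * sqrt(N/k) = 582337.5525; the exact maximiser is used here.)
Optimal iterations = 582337

582337


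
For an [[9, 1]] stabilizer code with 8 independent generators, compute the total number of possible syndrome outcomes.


Each stabilizer generator gives a binary (+1 or -1) measurement outcome.
With 8 independent generators:
Total syndromes = 2^8
= 256

256


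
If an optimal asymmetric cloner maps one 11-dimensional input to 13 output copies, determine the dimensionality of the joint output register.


Output space = H^(tensor 13) where dim(H) = 11
dim = 11^13
= 121 (after 2 factors)
= 1331 (after 3 factors)
= 14641 (after 4 factors)
= 161051 (after 5 factors)
= 1771561 (after 6 factors)
= 19487171 (after 7 factors)
= 214358881 (after 8 factors)
= 2357947691 (after 9 factors)
= 25937424601 (after 10 factors)
= 285311670611 (after 11 factors)
= 3138428376721 (after 12 factors)
= 34522712143931 (after 13 factors)
= 34522712143931

34522712143931


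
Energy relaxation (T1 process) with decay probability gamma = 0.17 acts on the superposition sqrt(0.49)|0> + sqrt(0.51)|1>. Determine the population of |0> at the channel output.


For amplitude damping with parameter gamma on state sqrt(a)|0> + sqrt(b)|1>:
alpha^2 = 0.49, beta^2 = 0.51
P(|0>) = alpha^2 + gamma * beta^2
= 0.49 + 0.17 * 0.51
= 0.49 + 0.0867
= 0.5767

0.5767


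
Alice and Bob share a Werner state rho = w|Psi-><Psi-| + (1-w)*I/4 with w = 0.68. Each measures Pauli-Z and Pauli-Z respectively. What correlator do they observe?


|Psi-> = (|01> - |10>)/sqrt(2)
For the pure Bell state, <Z_A Z_B> = -1 (Bell-state Pauli correlator).
The maximally-mixed part I/4 has tr(I/4 * P tensor P) = 0 for any traceless Pauli P.
So <Z_A Z_B>_rho = w * (-1) + (1 - w) * 0
= 0.68 * (-1)
= -0.6800

-0.6800


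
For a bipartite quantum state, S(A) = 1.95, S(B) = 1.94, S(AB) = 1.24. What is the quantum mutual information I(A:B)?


I(A:B) = S(A) + S(B) - S(AB)
= 1.95 + 1.94 - 1.24
= 2.6500

2.6500


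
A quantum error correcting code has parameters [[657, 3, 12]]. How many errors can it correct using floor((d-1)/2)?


Code parameters: [[657, 3, 12]], distance d = 12.
Number of correctable errors = floor((d-1)/2)
= floor((12 - 1)/2)
= floor(11/2)
= 5

5


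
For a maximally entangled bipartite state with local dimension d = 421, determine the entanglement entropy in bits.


For a maximally entangled state in d x d:
S = log2(d) = log2(421)
= 8.7177

8.7177


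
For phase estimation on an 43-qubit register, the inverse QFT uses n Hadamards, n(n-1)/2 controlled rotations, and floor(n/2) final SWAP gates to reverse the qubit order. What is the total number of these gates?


Hadamard gates: 43
Controlled rotations: n*(n-1)/2 = 43*42/2 = 903
SWAP gates: floor(n/2) = floor(43/2) = 21
Total = 43 + 903 + 21
= 967

967


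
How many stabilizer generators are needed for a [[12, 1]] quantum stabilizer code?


For an [[n,k]] stabilizer code:
Number of stabilizer generators = n - k
= 12 - 1
= 11

11


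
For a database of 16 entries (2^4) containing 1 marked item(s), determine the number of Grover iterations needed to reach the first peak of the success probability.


After j Grover iterations the success probability is P(j) = sin^2((2j+1)*theta), where sin(theta) = sqrt(k/N).
N = 2^4 = 16, k = 1
sin(theta) = sqrt(k/N) = 0.25
theta = arcsin(sqrt(k/N)) = 0.2526802551 rad
P(j) reaches its first maximum when (2j+1)*theta is as close as possible to pi/2, i.e. j = round(pi/(4*theta) - 1/2).
pi/(4*theta) - 1/2 = 2.6083
(For comparison, the common estimate pi/4 * sqrt(N/k) = 3.1416; the exact maximiser is used here.)
Optimal iterations = 3

3


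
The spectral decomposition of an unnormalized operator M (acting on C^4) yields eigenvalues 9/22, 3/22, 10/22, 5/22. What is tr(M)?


tr(M) = sum of eigenvalues
= 9/22 + 3/22 + 10/22 + 5/22
= 27/22
= 1.2273

1.2273


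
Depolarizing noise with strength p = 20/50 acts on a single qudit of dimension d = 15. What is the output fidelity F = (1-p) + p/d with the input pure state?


F = (1-p) + p/d
= (1 - 0.4000) + 0.4000/15
= 0.6000 + 0.0267
= 0.6267

0.6267


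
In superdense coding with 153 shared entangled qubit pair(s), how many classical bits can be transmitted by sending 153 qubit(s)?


Superdense coding allows 2 classical bits per shared entangled pair.
153 pair(s) -> 2 * 153 = 306 classical bits

306


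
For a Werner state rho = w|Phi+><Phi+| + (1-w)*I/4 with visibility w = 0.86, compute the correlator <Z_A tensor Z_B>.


|Phi+> = (|00> + |11>)/sqrt(2)
For the pure Bell state, <Z_A Z_B> = +1 (Bell-state Pauli correlator).
The maximally-mixed part I/4 has tr(I/4 * P tensor P) = 0 for any traceless Pauli P.
So <Z_A Z_B>_rho = w * (+1) + (1 - w) * 0
= 0.86 * (+1)
= 0.8600

0.8600


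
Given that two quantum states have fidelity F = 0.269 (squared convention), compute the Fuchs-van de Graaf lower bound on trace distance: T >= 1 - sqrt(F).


Fuchs-van de Graaf (squared-fidelity convention): 1 - sqrt(F) <= T <= sqrt(1 - F).
Lower bound: T >= 1 - sqrt(F)
sqrt(F) = sqrt(0.269) = 0.5187
T >= 1 - 0.5187
T >= 0.4813

0.4813


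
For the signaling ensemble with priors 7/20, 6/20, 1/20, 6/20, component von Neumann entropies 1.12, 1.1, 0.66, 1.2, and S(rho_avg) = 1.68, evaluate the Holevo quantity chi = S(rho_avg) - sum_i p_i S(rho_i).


chi = S(rho) - sum_i p_i * S(rho_i)
Weighted entropy = 7/20 * 1.12 + 6/20 * 1.1 + 1/20 * 0.66 + 6/20 * 1.2
= 1.1150
chi = 1.68 - 1.1150
= 0.5650

0.5650


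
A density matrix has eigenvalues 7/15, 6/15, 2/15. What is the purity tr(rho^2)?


tr(rho^2) = sum of eigenvalues squared
= (7/15)^2 + (6/15)^2 + (2/15)^2
= (49 + 36 + 4) / 225
= 89/225
= 0.3956

0.3956


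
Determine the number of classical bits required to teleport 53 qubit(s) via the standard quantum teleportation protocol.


Quantum teleportation requires 2 classical bits per qubit teleported.
53 qubit(s) -> 2 * 53 = 106 classical bits

106


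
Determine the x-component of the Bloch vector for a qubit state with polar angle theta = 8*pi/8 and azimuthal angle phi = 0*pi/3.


theta = 3.1416, phi = 0.0000
r_x = sin(theta)*cos(phi) = 0.0000 * 1.0000
r_x = 0.0000

0.0000


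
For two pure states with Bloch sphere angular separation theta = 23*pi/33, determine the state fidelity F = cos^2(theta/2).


For states separated by angle theta on Bloch sphere:
F = cos^2(theta/2)
theta = 23*pi/33 = 2.1896
theta/2 = 1.0948
cos(theta/2) = 0.4582
F = 0.2100

0.2100


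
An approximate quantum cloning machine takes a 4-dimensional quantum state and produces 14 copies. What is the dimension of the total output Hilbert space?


Output space = H^(tensor 14) where dim(H) = 4
dim = 4^14
= 16 (after 2 factors)
= 64 (after 3 factors)
= 256 (after 4 factors)
= 1024 (after 5 factors)
= 4096 (after 6 factors)
= 16384 (after 7 factors)
= 65536 (after 8 factors)
= 262144 (after 9 factors)
= 1048576 (after 10 factors)
= 4194304 (after 11 factors)
= 16777216 (after 12 factors)
= 67108864 (after 13 factors)
= 268435456 (after 14 factors)
= 268435456

268435456


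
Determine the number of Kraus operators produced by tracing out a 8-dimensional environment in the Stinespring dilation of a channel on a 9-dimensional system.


Tracing out the environment in an orthonormal basis {|i>_E} gives Kraus operators K_i = <i|_E U |0>_E.
Number of Kraus operators = dim(H_env) = d_env
= 8

8


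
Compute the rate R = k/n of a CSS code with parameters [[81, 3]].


Code rate R = k/n
= 3/81
= 0.0370

0.0370


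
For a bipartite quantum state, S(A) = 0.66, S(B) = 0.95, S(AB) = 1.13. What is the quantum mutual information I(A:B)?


I(A:B) = S(A) + S(B) - S(AB)
= 0.66 + 0.95 - 1.13
= 0.4800

0.4800


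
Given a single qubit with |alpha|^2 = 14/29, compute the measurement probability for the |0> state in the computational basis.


|alpha|^2 = 14/29 = 0.4828
|beta|^2 = 1 - 14/29 = 15/29 = 0.5172
P(|0>) = |alpha|^2 = 0.4828

0.4828


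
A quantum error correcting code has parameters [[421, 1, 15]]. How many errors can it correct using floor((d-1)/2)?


Code parameters: [[421, 1, 15]], distance d = 15.
Number of correctable errors = floor((d-1)/2)
= floor((15 - 1)/2)
= floor(14/2)
= 7

7


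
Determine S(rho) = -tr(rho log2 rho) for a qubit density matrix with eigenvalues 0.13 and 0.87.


S = -p*log2(p) - (1-p)*log2(1-p)
p = 0.1300, 1-p = 0.8700
= -0.1300 * log2(0.1300) - 0.8700 * log2(0.8700)
= -(-0.3826) - (-0.1748)
= 0.5574

0.5574


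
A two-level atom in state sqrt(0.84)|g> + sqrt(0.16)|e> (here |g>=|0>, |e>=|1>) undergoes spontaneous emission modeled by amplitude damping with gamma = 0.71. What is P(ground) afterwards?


For amplitude damping with parameter gamma on state sqrt(a)|0> + sqrt(b)|1>:
alpha^2 = 0.84, beta^2 = 0.16
P(|0>) = alpha^2 + gamma * beta^2
= 0.84 + 0.71 * 0.16
= 0.84 + 0.1136
= 0.9536

0.9536


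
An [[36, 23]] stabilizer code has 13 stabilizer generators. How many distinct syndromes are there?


Each stabilizer generator gives a binary (+1 or -1) measurement outcome.
With 13 independent generators:
Total syndromes = 2^13
= 8192

8192


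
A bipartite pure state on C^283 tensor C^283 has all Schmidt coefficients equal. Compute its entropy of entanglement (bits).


For a maximally entangled state in d x d:
S = log2(d) = log2(283)
= 8.1447

8.1447


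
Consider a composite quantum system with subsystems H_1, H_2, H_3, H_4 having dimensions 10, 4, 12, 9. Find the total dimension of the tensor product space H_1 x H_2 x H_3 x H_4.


dim(H_1 x H_2 x H_3 x H_4) = 10 * 4 * 12 * 9
= 40 * 12 * 9
= 480 * 9
= 4320

4320


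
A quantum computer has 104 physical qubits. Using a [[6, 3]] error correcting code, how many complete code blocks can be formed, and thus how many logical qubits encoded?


Each code block uses 6 physical qubits for 3 logical qubit(s).
Number of complete blocks = floor(104 / 6) = 17
Logical qubits = 17 * 3
= 51

51


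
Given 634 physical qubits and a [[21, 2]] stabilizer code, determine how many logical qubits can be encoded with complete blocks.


Each code block uses 21 physical qubits for 2 logical qubit(s).
Number of complete blocks = floor(634 / 21) = 30
Logical qubits = 30 * 2
= 60

60


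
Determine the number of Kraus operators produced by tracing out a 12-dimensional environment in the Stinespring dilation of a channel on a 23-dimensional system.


Tracing out the environment in an orthonormal basis {|i>_E} gives Kraus operators K_i = <i|_E U |0>_E.
Number of Kraus operators = dim(H_env) = d_env
= 12

12


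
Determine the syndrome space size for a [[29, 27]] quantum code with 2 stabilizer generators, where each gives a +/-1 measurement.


Each stabilizer generator gives a binary (+1 or -1) measurement outcome.
With 2 independent generators:
Total syndromes = 2^2
= 4

4


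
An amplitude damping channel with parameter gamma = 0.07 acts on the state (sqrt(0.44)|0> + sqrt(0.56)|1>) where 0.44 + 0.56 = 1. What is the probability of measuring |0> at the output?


For amplitude damping with parameter gamma on state sqrt(a)|0> + sqrt(b)|1>:
alpha^2 = 0.44, beta^2 = 0.56
P(|0>) = alpha^2 + gamma * beta^2
= 0.44 + 0.07 * 0.56
= 0.44 + 0.0392
= 0.4792

0.4792


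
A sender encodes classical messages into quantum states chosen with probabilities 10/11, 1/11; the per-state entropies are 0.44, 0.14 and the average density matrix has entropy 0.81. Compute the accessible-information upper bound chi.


chi = S(rho) - sum_i p_i * S(rho_i)
Weighted entropy = 10/11 * 0.44 + 1/11 * 0.14
= 0.4127
chi = 0.81 - 0.4127
= 0.3973

0.3973


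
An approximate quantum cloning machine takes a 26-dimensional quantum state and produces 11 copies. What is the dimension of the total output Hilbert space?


Output space = H^(tensor 11) where dim(H) = 26
dim = 26^11
= 676 (after 2 factors)
= 17576 (after 3 factors)
= 456976 (after 4 factors)
= 11881376 (after 5 factors)
= 308915776 (after 6 factors)
= 8031810176 (after 7 factors)
= 208827064576 (after 8 factors)
= 5429503678976 (after 9 factors)
= 141167095653376 (after 10 factors)
= 3670344486987776 (after 11 factors)
= 3670344486987776

3670344486987776


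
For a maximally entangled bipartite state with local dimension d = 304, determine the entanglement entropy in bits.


For a maximally entangled state in d x d:
S = log2(d) = log2(304)
= 8.2479

8.2479


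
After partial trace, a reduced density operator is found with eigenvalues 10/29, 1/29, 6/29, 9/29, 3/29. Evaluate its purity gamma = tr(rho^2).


tr(rho^2) = sum of eigenvalues squared
= (10/29)^2 + (1/29)^2 + (6/29)^2 + (9/29)^2 + (3/29)^2
= (100 + 1 + 36 + 81 + 9) / 841
= 227/841
= 0.2699

0.2699


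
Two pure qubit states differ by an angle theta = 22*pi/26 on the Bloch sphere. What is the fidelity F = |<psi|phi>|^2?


For states separated by angle theta on Bloch sphere:
F = cos^2(theta/2)
theta = 22*pi/26 = 2.6583
theta/2 = 1.3291
cos(theta/2) = 0.2393
F = 0.0573

0.0573


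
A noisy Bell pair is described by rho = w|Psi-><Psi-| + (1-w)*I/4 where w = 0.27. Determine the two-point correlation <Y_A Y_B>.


|Psi-> = (|01> - |10>)/sqrt(2)
For the pure Bell state, <Y_A Y_B> = -1 (Bell-state Pauli correlator).
The maximally-mixed part I/4 has tr(I/4 * P tensor P) = 0 for any traceless Pauli P.
So <Y_A Y_B>_rho = w * (-1) + (1 - w) * 0
= 0.27 * (-1)
= -0.2700

-0.2700


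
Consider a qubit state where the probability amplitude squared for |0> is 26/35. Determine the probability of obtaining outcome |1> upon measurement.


|alpha|^2 = 26/35 = 0.7429
|beta|^2 = 1 - 26/35 = 9/35 = 0.2571
P(|1>) = |beta|^2 = 0.2571

0.2571


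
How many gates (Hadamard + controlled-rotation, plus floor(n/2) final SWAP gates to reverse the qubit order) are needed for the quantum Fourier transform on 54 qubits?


Hadamard gates: 54
Controlled rotations: n*(n-1)/2 = 54*53/2 = 1431
SWAP gates: floor(n/2) = floor(54/2) = 27
Total = 54 + 1431 + 27
= 1512

1512


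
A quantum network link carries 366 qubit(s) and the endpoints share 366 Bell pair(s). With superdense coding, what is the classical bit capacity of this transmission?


Superdense coding allows 2 classical bits per shared entangled pair.
366 pair(s) -> 2 * 366 = 732 classical bits

732


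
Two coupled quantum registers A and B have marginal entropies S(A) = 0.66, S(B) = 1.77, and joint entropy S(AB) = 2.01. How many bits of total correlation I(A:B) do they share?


I(A:B) = S(A) + S(B) - S(AB)
= 0.66 + 1.77 - 2.01
= 0.4200

0.4200
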